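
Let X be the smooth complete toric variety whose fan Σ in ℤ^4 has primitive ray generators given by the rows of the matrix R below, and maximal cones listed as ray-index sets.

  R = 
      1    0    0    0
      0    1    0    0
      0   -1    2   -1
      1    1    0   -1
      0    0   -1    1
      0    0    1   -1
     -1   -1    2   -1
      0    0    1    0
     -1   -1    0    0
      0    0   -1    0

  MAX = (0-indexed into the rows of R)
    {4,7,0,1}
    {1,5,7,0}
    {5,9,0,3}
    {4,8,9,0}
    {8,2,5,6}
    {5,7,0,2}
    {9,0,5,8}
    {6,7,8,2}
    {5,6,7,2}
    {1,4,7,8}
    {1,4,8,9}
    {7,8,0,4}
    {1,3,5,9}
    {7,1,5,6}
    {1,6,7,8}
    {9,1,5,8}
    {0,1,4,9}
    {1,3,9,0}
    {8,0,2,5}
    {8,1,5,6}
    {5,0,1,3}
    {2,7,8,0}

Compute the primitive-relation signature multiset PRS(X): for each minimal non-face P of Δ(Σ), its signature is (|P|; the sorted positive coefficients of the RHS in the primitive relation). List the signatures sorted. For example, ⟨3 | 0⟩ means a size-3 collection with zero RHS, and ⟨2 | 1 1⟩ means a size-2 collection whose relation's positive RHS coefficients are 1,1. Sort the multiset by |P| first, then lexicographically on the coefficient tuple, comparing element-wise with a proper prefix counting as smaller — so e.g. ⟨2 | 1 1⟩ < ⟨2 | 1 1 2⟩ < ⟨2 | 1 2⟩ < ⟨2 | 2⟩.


The 16 primitive collections of Σ (r=10, n=4):

  P = {4,5}:  v_{4} + v_{5} = 0 — sig = ⟨2 | 0⟩
  P = {7,9}:  v_{7} + v_{9} = 0 — sig = ⟨2 | 0⟩
  P = {0,6}:  v_{0} + v_{6} = v_{2} — sig = ⟨2 | 1⟩
  P = {1,2}:  v_{1} + v_{2} = v_{5} + v_{7} — sig = ⟨2 | 1 1⟩
  P = {3,8}:  v_{3} + v_{8} = v_{5} + v_{9} — sig = ⟨2 | 1 1⟩
  P = {4,6}:  v_{4} + v_{6} = v_{7} + v_{8} — sig = ⟨2 | 1 1⟩
  P = {6,9}:  v_{6} + v_{9} = v_{5} + v_{8} — sig = ⟨2 | 1 1⟩
  P = {2,4}:  v_{2} + v_{4} = v_{0} + v_{7} + v_{8} — sig = ⟨2 | 1 1 1⟩
  P = {2,9}:  v_{2} + v_{9} = v_{0} + v_{5} + v_{8} — sig = ⟨2 | 1 1 1⟩
  P = {3,4}:  v_{3} + v_{4} = v_{0} + v_{1} + v_{9} — sig = ⟨2 | 1 1 1⟩
  P = {3,7}:  v_{3} + v_{7} = v_{0} + v_{1} + v_{5} — sig = ⟨2 | 1 1 1⟩
  P = {2,3}:  v_{2} + v_{3} = v_{0} + 2·v_{5} — sig = ⟨2 | 1 2⟩
  P = {3,6}:  v_{3} + v_{6} = 2·v_{5} — sig = ⟨2 | 2⟩
  P = {0,1,8}:  v_{0} + v_{1} + v_{8} = 0 — sig = ⟨3 | 0⟩
  P = {5,7,8}:  v_{5} + v_{7} + v_{8} = v_{6} — sig = ⟨3 | 1⟩
  P = {0,1,5,9}:  v_{0} + v_{1} + v_{5} + v_{9} = v_{3} — sig = ⟨4 | 1⟩

Hence PRS(X_Σ) =
    |P|=2: 13 collections, coeffs (), (), (1), (1,1), (1,1), (1,1), (1,1), (1,1,1), (1,1,1), (1,1,1), (1,1,1), (1,2), (2)
    |P|=3: 2 collections, coeffs (), (1)
    |P|=4: 1 collection, coeffs (1)


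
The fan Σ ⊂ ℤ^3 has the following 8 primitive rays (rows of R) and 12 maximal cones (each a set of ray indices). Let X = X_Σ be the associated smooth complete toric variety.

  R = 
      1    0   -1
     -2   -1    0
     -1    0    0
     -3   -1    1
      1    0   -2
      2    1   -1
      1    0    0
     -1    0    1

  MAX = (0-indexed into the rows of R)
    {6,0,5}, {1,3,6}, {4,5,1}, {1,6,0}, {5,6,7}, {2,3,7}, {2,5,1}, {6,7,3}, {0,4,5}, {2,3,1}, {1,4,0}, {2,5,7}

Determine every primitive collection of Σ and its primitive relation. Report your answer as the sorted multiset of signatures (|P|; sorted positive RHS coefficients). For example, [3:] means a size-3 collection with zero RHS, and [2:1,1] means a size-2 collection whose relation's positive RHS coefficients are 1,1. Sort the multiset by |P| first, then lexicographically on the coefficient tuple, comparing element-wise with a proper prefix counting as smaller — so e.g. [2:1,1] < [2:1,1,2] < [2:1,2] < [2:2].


12 minimal non-faces of Δ(Σ) (on 8 rays):

  P={0,7}:  v_{0} + v_{7} = 0  ⇒ sig = [2:]
  P={2,6}:  v_{2} + v_{6} = 0  ⇒ sig = [2:]
  P={0,3}:  v_{0} + v_{3} = v_{1}  ⇒ sig = [2:1]
  P={1,7}:  v_{1} + v_{7} = v_{3}  ⇒ sig = [2:1]
  P={3,5}:  v_{3} + v_{5} = v_{2}  ⇒ sig = [2:1]
  P={0,2}:  v_{0} + v_{2} = v_{1} + v_{5}  ⇒ sig = [2:1,1]
  P={4,7}:  v_{4} + v_{7} = v_{1} + v_{5}  ⇒ sig = [2:1,1]
  P={3,4}:  v_{3} + v_{4} = 2·v_{1} + v_{5}  ⇒ sig = [2:1,2]
  P={4,6}:  v_{4} + v_{6} = 2·v_{0}  ⇒ sig = [2:2]
  P={2,4}:  v_{2} + v_{4} = 2·v_{1} + 2·v_{5}  ⇒ sig = [2:2,2]
  P={0,1,5}:  v_{0} + v_{1} + v_{5} = v_{4}  ⇒ sig = [3:1]
  P={1,5,6}:  v_{1} + v_{5} + v_{6} = v_{0}  ⇒ sig = [3:1]

Signatures (|P|; sorted positive RHS coefficients), sorted:
{ [2:] ×2,  [2:1] ×3,  [2:1,1] ×2,  [2:1,2],  [2:2],  [2:2,2],  [3:1] ×2 }


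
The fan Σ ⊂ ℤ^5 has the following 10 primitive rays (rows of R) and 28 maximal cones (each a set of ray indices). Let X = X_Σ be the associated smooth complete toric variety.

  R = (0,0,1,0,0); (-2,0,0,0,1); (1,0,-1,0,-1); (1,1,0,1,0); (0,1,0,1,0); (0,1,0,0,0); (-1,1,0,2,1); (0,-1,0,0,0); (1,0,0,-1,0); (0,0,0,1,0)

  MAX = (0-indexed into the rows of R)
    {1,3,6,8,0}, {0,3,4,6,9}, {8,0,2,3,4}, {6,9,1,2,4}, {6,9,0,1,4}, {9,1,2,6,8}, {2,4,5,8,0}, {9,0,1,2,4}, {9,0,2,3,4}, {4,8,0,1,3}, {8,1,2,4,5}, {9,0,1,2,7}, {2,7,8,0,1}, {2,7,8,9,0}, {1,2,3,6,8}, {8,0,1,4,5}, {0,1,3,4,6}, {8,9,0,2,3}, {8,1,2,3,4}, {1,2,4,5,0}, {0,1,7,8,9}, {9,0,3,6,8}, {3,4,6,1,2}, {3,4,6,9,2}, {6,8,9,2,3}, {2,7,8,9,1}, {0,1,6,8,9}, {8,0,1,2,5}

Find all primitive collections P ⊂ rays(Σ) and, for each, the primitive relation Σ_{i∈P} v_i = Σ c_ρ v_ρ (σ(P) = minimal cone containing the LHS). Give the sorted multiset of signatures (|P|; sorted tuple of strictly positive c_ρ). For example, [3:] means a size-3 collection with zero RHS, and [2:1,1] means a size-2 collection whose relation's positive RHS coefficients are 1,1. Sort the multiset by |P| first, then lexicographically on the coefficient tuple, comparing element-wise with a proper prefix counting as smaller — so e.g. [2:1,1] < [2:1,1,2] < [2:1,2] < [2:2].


14 minimal non-faces of Δ(Σ) (on 10 rays):

  {5,7}:  v_{5} + v_{7} = 0 ; sig = [2:]
  {4,7}:  v_{4} + v_{7} = v_{9} ; sig = [2:1]
  {5,9}:  v_{5} + v_{9} = v_{4} ; sig = [2:1]
  {5,6}:  v_{5} + v_{6} = v_{1} + v_{3} + v_{4} ; sig = [2:1,1,1]
  {6,7}:  v_{6} + v_{7} = v_{1} + v_{8} + 3·v_{9} ; sig = [2:1,1,3]
  {3,5}:  v_{3} + v_{5} = 2·v_{4} + v_{8} ; sig = [2:1,2]
  {3,7}:  v_{3} + v_{7} = v_{8} + 2·v_{9} ; sig = [2:1,2]
  {1,3,9}:  v_{1} + v_{3} + v_{9} = v_{6} ; sig = [3:1]
  {4,8,9}:  v_{4} + v_{8} + v_{9} = v_{3} ; sig = [3:1]
  {0,2,6}:  v_{0} + v_{2} + v_{6} = v_{4} + v_{9} ; sig = [3:1,1]
  {4,6,8}:  v_{4} + v_{6} + v_{8} = v_{1} + 2·v_{3} ; sig = [3:1,2]
  {0,1,2,3}:  v_{0} + v_{1} + v_{2} + v_{3} = v_{4} ; sig = [4:1]
  {0,1,2,8,9}:  v_{0} + v_{1} + v_{2} + v_{8} + v_{9} = 0 ; sig = [5:]
  {0,1,2,4,8}:  v_{0} + v_{1} + v_{2} + v_{4} + v_{8} = v_{5} ; sig = [5:1]

Sorted signature multiset PRS(X):
[[2:], [2:1], [2:1], [2:1,1,1], [2:1,1,3], [2:1,2], [2:1,2], [3:1], [3:1], [3:1,1], [3:1,2], [4:1], [5:], [5:1]]


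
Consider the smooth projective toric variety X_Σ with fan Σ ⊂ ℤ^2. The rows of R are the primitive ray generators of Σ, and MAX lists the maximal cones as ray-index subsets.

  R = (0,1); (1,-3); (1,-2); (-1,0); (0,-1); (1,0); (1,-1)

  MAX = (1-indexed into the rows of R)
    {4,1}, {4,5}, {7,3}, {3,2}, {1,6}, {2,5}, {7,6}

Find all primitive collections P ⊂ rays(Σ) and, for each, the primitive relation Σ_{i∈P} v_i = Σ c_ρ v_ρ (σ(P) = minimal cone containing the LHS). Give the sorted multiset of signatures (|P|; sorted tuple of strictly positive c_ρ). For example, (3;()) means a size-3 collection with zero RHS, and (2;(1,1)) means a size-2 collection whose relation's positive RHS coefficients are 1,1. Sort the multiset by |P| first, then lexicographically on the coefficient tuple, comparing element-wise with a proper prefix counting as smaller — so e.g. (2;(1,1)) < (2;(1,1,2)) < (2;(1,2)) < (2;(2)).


|primitive collections| = 14. Relations:

  {1,5}:  v_{1} + v_{5} = 0 ; sig = (2;())
  {4,6}:  v_{4} + v_{6} = 0 ; sig = (2;())
  {1,2}:  v_{1} + v_{2} = v_{3} ; sig = (2;(1))
  {1,3}:  v_{1} + v_{3} = v_{7} ; sig = (2;(1))
  {1,7}:  v_{1} + v_{7} = v_{6} ; sig = (2;(1))
  {3,5}:  v_{3} + v_{5} = v_{2} ; sig = (2;(1))
  {4,7}:  v_{4} + v_{7} = v_{5} ; sig = (2;(1))
  {5,6}:  v_{5} + v_{6} = v_{7} ; sig = (2;(1))
  {5,7}:  v_{5} + v_{7} = v_{3} ; sig = (2;(1))
  {2,6}:  v_{2} + v_{6} = v_{3} + v_{7} ; sig = (2;(1,1))
  {2,7}:  v_{2} + v_{7} = 2·v_{3} ; sig = (2;(2))
  {3,4}:  v_{3} + v_{4} = 2·v_{5} ; sig = (2;(2))
  {3,6}:  v_{3} + v_{6} = 2·v_{7} ; sig = (2;(2))
  {2,4}:  v_{2} + v_{4} = 3·v_{5} ; sig = (2;(3))

Signatures (|P|; sorted positive RHS coefficients), sorted:
    |P|=2: 14 collections, coeffs (), (), (1), (1), (1), (1), (1), (1), (1), (1,1), (2), (2), (2), (3)


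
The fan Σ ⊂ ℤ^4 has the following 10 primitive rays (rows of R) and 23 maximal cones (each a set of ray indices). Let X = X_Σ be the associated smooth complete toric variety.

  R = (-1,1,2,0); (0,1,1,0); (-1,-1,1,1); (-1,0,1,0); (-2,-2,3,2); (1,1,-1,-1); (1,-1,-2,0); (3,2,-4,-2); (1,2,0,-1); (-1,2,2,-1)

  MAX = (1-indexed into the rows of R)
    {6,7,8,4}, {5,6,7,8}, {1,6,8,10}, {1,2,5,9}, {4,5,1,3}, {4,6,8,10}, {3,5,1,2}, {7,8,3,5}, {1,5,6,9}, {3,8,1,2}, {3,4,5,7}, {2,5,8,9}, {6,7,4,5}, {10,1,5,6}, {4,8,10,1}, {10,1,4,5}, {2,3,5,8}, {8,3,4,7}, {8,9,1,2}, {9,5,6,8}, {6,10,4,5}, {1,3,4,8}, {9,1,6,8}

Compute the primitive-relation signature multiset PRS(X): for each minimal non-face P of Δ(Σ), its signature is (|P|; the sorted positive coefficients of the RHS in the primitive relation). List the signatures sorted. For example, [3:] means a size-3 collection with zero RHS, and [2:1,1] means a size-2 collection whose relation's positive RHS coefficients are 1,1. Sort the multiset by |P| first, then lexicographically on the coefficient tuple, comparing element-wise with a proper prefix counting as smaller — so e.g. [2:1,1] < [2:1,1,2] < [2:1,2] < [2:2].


|primitive collections| = 16. Relations:

  {1,7}:  v_{1} + v_{7} = 0  ⟹  sig = [2:]
  {3,6}:  v_{3} + v_{6} = 0  ⟹  sig = [2:]
  {2,4}:  v_{2} + v_{4} = v_{1}  ⟹  sig = [2:1]
  {2,6}:  v_{2} + v_{6} = v_{9}  ⟹  sig = [2:1]
  {3,9}:  v_{3} + v_{9} = v_{2}  ⟹  sig = [2:1]
  {2,7}:  v_{2} + v_{7} = v_{5} + v_{8}  ⟹  sig = [2:1,1]
  {3,10}:  v_{3} + v_{10} = v_{1} + v_{4}  ⟹  sig = [2:1,1]
  {4,9}:  v_{4} + v_{9} = v_{1} + v_{6}  ⟹  sig = [2:1,1]
  {7,10}:  v_{7} + v_{10} = v_{4} + v_{6}  ⟹  sig = [2:1,1]
  {7,9}:  v_{7} + v_{9} = v_{5} + v_{6} + v_{8}  ⟹  sig = [2:1,1,1]
  {2,10}:  v_{2} + v_{10} = 2·v_{1} + v_{6}  ⟹  sig = [2:1,2]
  {9,10}:  v_{9} + v_{10} = 2·v_{1} + 2·v_{6}  ⟹  sig = [2:2,2]
  {4,5,8}:  v_{4} + v_{5} + v_{8} = 0  ⟹  sig = [3:]
  {1,4,6}:  v_{1} + v_{4} + v_{6} = v_{10}  ⟹  sig = [3:1]
  {1,5,8}:  v_{1} + v_{5} + v_{8} = v_{2}  ⟹  sig = [3:1]
  {5,8,10}:  v_{5} + v_{8} + v_{10} = v_{1} + v_{6}  ⟹  sig = [3:1,1]

Hence PRS(X_Σ) =
    |P|=2: 12 collections, coeffs (), (), (1), (1), (1), (1,1), (1,1), (1,1), (1,1), (1,1,1), (1,2), (2,2)
    |P|=3: 4 collections, coeffs (), (1), (1), (1,1)


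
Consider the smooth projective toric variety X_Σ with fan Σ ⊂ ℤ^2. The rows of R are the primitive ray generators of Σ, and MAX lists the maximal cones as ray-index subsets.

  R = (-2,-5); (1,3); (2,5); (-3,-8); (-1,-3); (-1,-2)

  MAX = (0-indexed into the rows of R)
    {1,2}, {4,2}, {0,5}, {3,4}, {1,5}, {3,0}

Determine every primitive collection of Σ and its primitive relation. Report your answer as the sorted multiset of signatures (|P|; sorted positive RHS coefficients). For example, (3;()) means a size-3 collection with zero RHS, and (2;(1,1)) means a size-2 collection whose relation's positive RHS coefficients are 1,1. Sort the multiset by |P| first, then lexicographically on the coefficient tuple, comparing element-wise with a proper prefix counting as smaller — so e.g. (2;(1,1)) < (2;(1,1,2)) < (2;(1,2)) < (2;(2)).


|primitive collections| = 9. Relations:

  P = {0,2}:  v_{0} + v_{2} = 0  so sig = (2;())
  P = {1,4}:  v_{1} + v_{4} = 0  so sig = (2;())
  P = {0,1}:  v_{0} + v_{1} = v_{5}  so sig = (2;(1))
  P = {0,4}:  v_{0} + v_{4} = v_{3}  so sig = (2;(1))
  P = {1,3}:  v_{1} + v_{3} = v_{0}  so sig = (2;(1))
  P = {2,3}:  v_{2} + v_{3} = v_{4}  so sig = (2;(1))
  P = {2,5}:  v_{2} + v_{5} = v_{1}  so sig = (2;(1))
  P = {4,5}:  v_{4} + v_{5} = v_{0}  so sig = (2;(1))
  P = {3,5}:  v_{3} + v_{5} = 2·v_{0}  so sig = (2;(2))

so the primitive-relation signature multiset is
{ (2;()) ×2,  (2;(1)) ×6,  (2;(2)) }


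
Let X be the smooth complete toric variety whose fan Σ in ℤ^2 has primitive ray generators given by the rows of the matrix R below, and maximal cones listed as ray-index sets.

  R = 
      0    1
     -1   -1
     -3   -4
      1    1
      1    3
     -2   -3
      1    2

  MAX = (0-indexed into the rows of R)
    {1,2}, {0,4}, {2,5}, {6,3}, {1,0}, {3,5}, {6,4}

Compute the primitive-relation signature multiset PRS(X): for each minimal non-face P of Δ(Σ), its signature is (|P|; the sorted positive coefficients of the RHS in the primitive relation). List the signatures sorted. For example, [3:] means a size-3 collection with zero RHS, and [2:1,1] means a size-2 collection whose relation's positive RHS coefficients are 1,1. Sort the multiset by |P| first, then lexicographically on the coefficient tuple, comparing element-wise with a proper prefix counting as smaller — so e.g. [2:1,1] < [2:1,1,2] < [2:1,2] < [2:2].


|primitive collections| = 14. Relations:

  {1,3}:  v_{1} + v_{3} = 0 ; sig = [2:]
  {0,3}:  v_{0} + v_{3} = v_{6} ; sig = [2:1]
  {0,6}:  v_{0} + v_{6} = v_{4} ; sig = [2:1]
  {1,5}:  v_{1} + v_{5} = v_{2} ; sig = [2:1]
  {1,6}:  v_{1} + v_{6} = v_{0} ; sig = [2:1]
  {2,3}:  v_{2} + v_{3} = v_{5} ; sig = [2:1]
  {5,6}:  v_{5} + v_{6} = v_{1} ; sig = [2:1]
  {4,5}:  v_{4} + v_{5} = v_{0} + v_{1} ; sig = [2:1,1]
  {2,4}:  v_{2} + v_{4} = v_{0} + 2·v_{1} ; sig = [2:1,2]
  {0,5}:  v_{0} + v_{5} = 2·v_{1} ; sig = [2:2]
  {1,4}:  v_{1} + v_{4} = 2·v_{0} ; sig = [2:2]
  {2,6}:  v_{2} + v_{6} = 2·v_{1} ; sig = [2:2]
  {3,4}:  v_{3} + v_{4} = 2·v_{6} ; sig = [2:2]
  {0,2}:  v_{0} + v_{2} = 3·v_{1} ; sig = [2:3]

Sorted signature multiset PRS(X):
    |P|=2: 14 collections, coeffs (), (1), (1), (1), (1), (1), (1), (1,1), (1,2), (2), (2), (2), (2), (3)


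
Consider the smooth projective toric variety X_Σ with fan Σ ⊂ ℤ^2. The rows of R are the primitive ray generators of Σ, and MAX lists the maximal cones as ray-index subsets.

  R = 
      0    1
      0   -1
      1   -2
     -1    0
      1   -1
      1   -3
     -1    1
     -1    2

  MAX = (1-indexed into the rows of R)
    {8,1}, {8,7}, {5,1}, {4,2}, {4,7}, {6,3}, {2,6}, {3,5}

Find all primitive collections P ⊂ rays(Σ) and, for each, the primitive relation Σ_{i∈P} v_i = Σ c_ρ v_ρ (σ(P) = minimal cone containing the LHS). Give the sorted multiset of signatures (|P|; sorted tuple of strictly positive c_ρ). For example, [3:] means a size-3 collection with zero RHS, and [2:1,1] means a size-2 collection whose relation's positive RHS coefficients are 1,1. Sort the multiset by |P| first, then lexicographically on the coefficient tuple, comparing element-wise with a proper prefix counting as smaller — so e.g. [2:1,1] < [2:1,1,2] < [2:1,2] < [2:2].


20 collections generate NE(X_Σ); each relation:

  {1,2}:  v_{1} + v_{2} = 0  ⟹  sig = [2:]
  {3,8}:  v_{3} + v_{8} = 0  ⟹  sig = [2:]
  {5,7}:  v_{5} + v_{7} = 0  ⟹  sig = [2:]
  {1,3}:  v_{1} + v_{3} = v_{5}  ⟹  sig = [2:1]
  {1,4}:  v_{1} + v_{4} = v_{7}  ⟹  sig = [2:1]
  {1,6}:  v_{1} + v_{6} = v_{3}  ⟹  sig = [2:1]
  {1,7}:  v_{1} + v_{7} = v_{8}  ⟹  sig = [2:1]
  {2,3}:  v_{2} + v_{3} = v_{6}  ⟹  sig = [2:1]
  {2,5}:  v_{2} + v_{5} = v_{3}  ⟹  sig = [2:1]
  {2,7}:  v_{2} + v_{7} = v_{4}  ⟹  sig = [2:1]
  {2,8}:  v_{2} + v_{8} = v_{7}  ⟹  sig = [2:1]
  {3,7}:  v_{3} + v_{7} = v_{2}  ⟹  sig = [2:1]
  {4,5}:  v_{4} + v_{5} = v_{2}  ⟹  sig = [2:1]
  {5,8}:  v_{5} + v_{8} = v_{1}  ⟹  sig = [2:1]
  {6,8}:  v_{6} + v_{8} = v_{2}  ⟹  sig = [2:1]
  {3,4}:  v_{3} + v_{4} = 2·v_{2}  ⟹  sig = [2:2]
  {4,8}:  v_{4} + v_{8} = 2·v_{7}  ⟹  sig = [2:2]
  {5,6}:  v_{5} + v_{6} = 2·v_{3}  ⟹  sig = [2:2]
  {6,7}:  v_{6} + v_{7} = 2·v_{2}  ⟹  sig = [2:2]
  {4,6}:  v_{4} + v_{6} = 3·v_{2}  ⟹  sig = [2:3]

so the primitive-relation signature multiset is
    |P|=2: 20 collections, coeffs (), (), (), (1), (1), (1), (1), (1), (1), (1), (1), (1), (1), (1), (1), (2), (2), (2), (2), (3)


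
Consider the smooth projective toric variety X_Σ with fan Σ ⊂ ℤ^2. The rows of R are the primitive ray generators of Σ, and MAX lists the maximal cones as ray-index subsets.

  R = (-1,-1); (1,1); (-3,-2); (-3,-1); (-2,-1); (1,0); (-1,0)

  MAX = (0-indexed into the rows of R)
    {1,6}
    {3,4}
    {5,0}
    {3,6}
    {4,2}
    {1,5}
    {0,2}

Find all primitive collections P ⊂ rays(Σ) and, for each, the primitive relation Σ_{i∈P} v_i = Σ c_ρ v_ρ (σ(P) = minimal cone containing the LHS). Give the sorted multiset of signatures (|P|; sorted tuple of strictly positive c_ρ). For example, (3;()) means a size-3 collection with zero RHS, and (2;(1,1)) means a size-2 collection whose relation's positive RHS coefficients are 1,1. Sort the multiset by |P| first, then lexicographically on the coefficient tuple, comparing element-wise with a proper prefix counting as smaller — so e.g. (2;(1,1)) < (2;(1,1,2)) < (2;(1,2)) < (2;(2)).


The 14 primitive collections of Σ (r=7, n=2):

  • {0,1}:  v_{0} + v_{1} = 0 ; sig = (2;())
  • {5,6}:  v_{5} + v_{6} = 0 ; sig = (2;())
  • {0,4}:  v_{0} + v_{4} = v_{2} ; sig = (2;(1))
  • {0,6}:  v_{0} + v_{6} = v_{4} ; sig = (2;(1))
  • {1,2}:  v_{1} + v_{2} = v_{4} ; sig = (2;(1))
  • {1,4}:  v_{1} + v_{4} = v_{6} ; sig = (2;(1))
  • {3,5}:  v_{3} + v_{5} = v_{4} ; sig = (2;(1))
  • {4,5}:  v_{4} + v_{5} = v_{0} ; sig = (2;(1))
  • {4,6}:  v_{4} + v_{6} = v_{3} ; sig = (2;(1))
  • {0,3}:  v_{0} + v_{3} = 2·v_{4} ; sig = (2;(2))
  • {1,3}:  v_{1} + v_{3} = 2·v_{6} ; sig = (2;(2))
  • {2,5}:  v_{2} + v_{5} = 2·v_{0} ; sig = (2;(2))
  • {2,6}:  v_{2} + v_{6} = 2·v_{4} ; sig = (2;(2))
  • {2,3}:  v_{2} + v_{3} = 3·v_{4} ; sig = (2;(3))

Hence PRS(X_Σ) =
{ (2;()) ×2,  (2;(1)) ×7,  (2;(2)) ×4,  (2;(3)) }


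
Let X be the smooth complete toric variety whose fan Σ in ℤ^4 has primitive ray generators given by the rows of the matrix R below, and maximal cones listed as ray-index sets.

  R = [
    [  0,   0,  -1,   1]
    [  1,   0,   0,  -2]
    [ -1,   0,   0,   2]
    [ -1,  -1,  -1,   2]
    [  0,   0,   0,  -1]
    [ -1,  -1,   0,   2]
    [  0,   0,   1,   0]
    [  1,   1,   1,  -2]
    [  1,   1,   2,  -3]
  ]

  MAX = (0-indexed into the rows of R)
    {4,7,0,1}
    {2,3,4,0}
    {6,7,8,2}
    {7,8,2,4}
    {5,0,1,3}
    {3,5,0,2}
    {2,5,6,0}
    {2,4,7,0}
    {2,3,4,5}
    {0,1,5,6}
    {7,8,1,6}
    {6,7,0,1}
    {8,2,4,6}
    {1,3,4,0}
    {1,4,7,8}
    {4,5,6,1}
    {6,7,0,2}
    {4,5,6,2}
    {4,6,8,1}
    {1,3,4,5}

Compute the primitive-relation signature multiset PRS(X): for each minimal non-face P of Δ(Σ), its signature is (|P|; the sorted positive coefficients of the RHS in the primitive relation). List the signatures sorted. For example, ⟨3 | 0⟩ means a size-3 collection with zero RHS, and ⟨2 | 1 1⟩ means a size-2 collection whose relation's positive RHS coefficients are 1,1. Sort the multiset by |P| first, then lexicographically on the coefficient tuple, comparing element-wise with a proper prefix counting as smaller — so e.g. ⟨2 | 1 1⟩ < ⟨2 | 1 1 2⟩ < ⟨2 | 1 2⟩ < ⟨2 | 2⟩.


Δ(Σ) — 9 vertices, 10 min non-faces:

  • {1,2}:  v_{1} + v_{2} = 0 ; sig = ⟨2 | 0⟩
  • {3,7}:  v_{3} + v_{7} = 0 ; sig = ⟨2 | 0⟩
  • {0,8}:  v_{0} + v_{8} = v_{7} ; sig = ⟨2 | 1⟩
  • {3,6}:  v_{3} + v_{6} = v_{5} ; sig = ⟨2 | 1⟩
  • {5,7}:  v_{5} + v_{7} = v_{6} ; sig = ⟨2 | 1⟩
  • {3,8}:  v_{3} + v_{8} = v_{4} + v_{6} ; sig = ⟨2 | 1 1⟩
  • {5,8}:  v_{5} + v_{8} = v_{4} + 2·v_{6} ; sig = ⟨2 | 1 2⟩
  • {0,4,6}:  v_{0} + v_{4} + v_{6} = 0 ; sig = ⟨3 | 0⟩
  • {0,4,5}:  v_{0} + v_{4} + v_{5} = v_{3} ; sig = ⟨3 | 1⟩
  • {4,6,7}:  v_{4} + v_{6} + v_{7} = v_{8} ; sig = ⟨3 | 1⟩

Sorted signature multiset PRS(X):
    ⟨2 | 0⟩
    ⟨2 | 0⟩
    ⟨2 | 1⟩
    ⟨2 | 1⟩
    ⟨2 | 1⟩
    ⟨2 | 1 1⟩
    ⟨2 | 1 2⟩
    ⟨3 | 0⟩
    ⟨3 | 1⟩
    ⟨3 | 1⟩


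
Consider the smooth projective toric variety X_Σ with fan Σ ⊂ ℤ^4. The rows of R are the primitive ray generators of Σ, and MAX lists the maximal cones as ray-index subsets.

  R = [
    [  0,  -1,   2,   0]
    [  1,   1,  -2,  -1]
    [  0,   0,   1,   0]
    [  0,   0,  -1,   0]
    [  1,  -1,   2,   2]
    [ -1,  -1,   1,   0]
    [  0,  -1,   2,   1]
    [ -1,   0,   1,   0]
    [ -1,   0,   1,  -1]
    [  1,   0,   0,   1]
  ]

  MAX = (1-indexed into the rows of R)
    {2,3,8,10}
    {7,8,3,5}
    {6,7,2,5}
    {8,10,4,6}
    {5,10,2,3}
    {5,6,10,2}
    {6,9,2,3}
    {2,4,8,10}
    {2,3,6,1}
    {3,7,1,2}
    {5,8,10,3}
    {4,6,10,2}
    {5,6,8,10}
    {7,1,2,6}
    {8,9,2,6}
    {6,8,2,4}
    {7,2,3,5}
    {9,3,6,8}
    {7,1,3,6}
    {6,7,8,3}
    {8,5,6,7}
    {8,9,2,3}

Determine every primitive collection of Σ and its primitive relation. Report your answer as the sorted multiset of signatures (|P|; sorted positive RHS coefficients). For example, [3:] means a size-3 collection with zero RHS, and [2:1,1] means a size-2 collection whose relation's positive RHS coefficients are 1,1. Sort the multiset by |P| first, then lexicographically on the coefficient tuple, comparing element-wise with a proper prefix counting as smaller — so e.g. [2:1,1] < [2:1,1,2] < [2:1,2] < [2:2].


20 collections generate NE(X_Σ); each relation:

  P={3,4}:  v_{3} + v_{4} = 0  ⇒ sig = [2:]
  P={7,10}:  v_{7} + v_{10} = v_{5}  ⇒ sig = [2:1]
  P={9,10}:  v_{9} + v_{10} = v_{3}  ⇒ sig = [2:1]
  P={4,7}:  v_{4} + v_{7} = v_{6} + v_{10}  ⇒ sig = [2:1,1]
  P={5,9}:  v_{5} + v_{9} = v_{3} + v_{7}  ⇒ sig = [2:1,1]
  P={1,4}:  v_{1} + v_{4} = v_{2} + v_{6} + v_{7}  ⇒ sig = [2:1,1,1]
  P={4,9}:  v_{4} + v_{9} = v_{2} + v_{6} + v_{8}  ⇒ sig = [2:1,1,1]
  P={1,8}:  v_{1} + v_{8} = 2·v_{3} + v_{6}  ⇒ sig = [2:1,2]
  P={1,10}:  v_{1} + v_{10} = v_{2} + 2·v_{7}  ⇒ sig = [2:1,2]
  P={4,5}:  v_{4} + v_{5} = v_{6} + 2·v_{10}  ⇒ sig = [2:1,2]
  P={7,9}:  v_{7} + v_{9} = 2·v_{3} + v_{6}  ⇒ sig = [2:1,2]
  P={1,9}:  v_{1} + v_{9} = v_{2} + 3·v_{3} + 2·v_{6}  ⇒ sig = [2:1,2,3]
  P={1,5}:  v_{1} + v_{5} = v_{2} + 3·v_{7}  ⇒ sig = [2:1,3]
  P={2,7,8}:  v_{2} + v_{7} + v_{8} = v_{3}  ⇒ sig = [3:1]
  P={3,6,10}:  v_{3} + v_{6} + v_{10} = v_{7}  ⇒ sig = [3:1]
  P={2,5,8}:  v_{2} + v_{5} + v_{8} = v_{3} + v_{10}  ⇒ sig = [3:1,1]
  P={3,5,6}:  v_{3} + v_{5} + v_{6} = 2·v_{7}  ⇒ sig = [3:2]
  P={2,6,8,10}:  v_{2} + v_{6} + v_{8} + v_{10} = 0  ⇒ sig = [4:]
  P={2,3,6,7}:  v_{2} + v_{3} + v_{6} + v_{7} = v_{1}  ⇒ sig = [4:1]
  P={2,3,6,8}:  v_{2} + v_{3} + v_{6} + v_{8} = v_{9}  ⇒ sig = [4:1]

Hence PRS(X_Σ) =
{ [2:],  [2:1] ×2,  [2:1,1] ×2,  [2:1,1,1] ×2,  [2:1,2] ×4,  [2:1,2,3],  [2:1,3],  [3:1] ×2,  [3:1,1],  [3:2],  [4:],  [4:1] ×2 }


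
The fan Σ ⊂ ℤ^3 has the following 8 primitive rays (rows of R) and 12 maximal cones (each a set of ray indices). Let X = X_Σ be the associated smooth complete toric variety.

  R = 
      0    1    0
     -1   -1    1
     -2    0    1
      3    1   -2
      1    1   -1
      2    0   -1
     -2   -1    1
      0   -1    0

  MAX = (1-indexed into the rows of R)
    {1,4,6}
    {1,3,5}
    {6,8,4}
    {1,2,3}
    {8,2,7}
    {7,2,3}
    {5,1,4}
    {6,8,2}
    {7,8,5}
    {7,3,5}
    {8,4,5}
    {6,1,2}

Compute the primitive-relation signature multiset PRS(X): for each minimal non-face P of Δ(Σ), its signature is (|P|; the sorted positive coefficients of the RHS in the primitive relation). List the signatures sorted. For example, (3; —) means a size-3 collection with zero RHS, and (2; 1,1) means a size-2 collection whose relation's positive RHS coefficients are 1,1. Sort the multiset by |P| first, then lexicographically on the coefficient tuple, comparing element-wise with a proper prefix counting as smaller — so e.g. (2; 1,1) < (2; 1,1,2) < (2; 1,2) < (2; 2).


|primitive collections| = 10. Relations:

  P={1,8}:  v_{1} + v_{8} = 0  ⇒ sig = (2; —)
  P={2,5}:  v_{2} + v_{5} = 0  ⇒ sig = (2; —)
  P={3,6}:  v_{3} + v_{6} = 0  ⇒ sig = (2; —)
  P={1,7}:  v_{1} + v_{7} = v_{3}  ⇒ sig = (2; 1)
  P={2,4}:  v_{2} + v_{4} = v_{6}  ⇒ sig = (2; 1)
  P={3,4}:  v_{3} + v_{4} = v_{5}  ⇒ sig = (2; 1)
  P={3,8}:  v_{3} + v_{8} = v_{7}  ⇒ sig = (2; 1)
  P={5,6}:  v_{5} + v_{6} = v_{4}  ⇒ sig = (2; 1)
  P={6,7}:  v_{6} + v_{7} = v_{8}  ⇒ sig = (2; 1)
  P={4,7}:  v_{4} + v_{7} = v_{5} + v_{8}  ⇒ sig = (2; 1,1)

Signatures (|P|; sorted positive RHS coefficients), sorted:
    |P|=2: 10 collections, coeffs (), (), (), (1), (1), (1), (1), (1), (1), (1,1)


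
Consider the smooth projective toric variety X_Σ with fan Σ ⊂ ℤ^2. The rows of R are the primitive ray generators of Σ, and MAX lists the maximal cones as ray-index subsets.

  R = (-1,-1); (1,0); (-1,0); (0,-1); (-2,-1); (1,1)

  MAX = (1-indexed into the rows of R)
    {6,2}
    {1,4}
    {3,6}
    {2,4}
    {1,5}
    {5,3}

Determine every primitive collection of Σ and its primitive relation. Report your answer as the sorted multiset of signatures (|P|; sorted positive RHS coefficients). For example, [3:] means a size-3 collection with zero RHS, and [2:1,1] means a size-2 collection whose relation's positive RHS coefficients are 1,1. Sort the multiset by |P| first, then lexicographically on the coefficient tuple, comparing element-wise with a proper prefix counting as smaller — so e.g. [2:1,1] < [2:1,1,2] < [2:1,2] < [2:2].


9 minimal non-faces of Δ(Σ) (on 6 rays):

  P={1,6}:  v_{1} + v_{6} = 0  →  sig = [2:]
  P={2,3}:  v_{2} + v_{3} = 0  →  sig = [2:]
  P={1,2}:  v_{1} + v_{2} = v_{4}  →  sig = [2:1]
  P={1,3}:  v_{1} + v_{3} = v_{5}  →  sig = [2:1]
  P={2,5}:  v_{2} + v_{5} = v_{1}  →  sig = [2:1]
  P={3,4}:  v_{3} + v_{4} = v_{1}  →  sig = [2:1]
  P={4,6}:  v_{4} + v_{6} = v_{2}  →  sig = [2:1]
  P={5,6}:  v_{5} + v_{6} = v_{3}  →  sig = [2:1]
  P={4,5}:  v_{4} + v_{5} = 2·v_{1}  →  sig = [2:2]

Hence PRS(X_Σ) =
[[2:], [2:], [2:1], [2:1], [2:1], [2:1], [2:1], [2:1], [2:2]]


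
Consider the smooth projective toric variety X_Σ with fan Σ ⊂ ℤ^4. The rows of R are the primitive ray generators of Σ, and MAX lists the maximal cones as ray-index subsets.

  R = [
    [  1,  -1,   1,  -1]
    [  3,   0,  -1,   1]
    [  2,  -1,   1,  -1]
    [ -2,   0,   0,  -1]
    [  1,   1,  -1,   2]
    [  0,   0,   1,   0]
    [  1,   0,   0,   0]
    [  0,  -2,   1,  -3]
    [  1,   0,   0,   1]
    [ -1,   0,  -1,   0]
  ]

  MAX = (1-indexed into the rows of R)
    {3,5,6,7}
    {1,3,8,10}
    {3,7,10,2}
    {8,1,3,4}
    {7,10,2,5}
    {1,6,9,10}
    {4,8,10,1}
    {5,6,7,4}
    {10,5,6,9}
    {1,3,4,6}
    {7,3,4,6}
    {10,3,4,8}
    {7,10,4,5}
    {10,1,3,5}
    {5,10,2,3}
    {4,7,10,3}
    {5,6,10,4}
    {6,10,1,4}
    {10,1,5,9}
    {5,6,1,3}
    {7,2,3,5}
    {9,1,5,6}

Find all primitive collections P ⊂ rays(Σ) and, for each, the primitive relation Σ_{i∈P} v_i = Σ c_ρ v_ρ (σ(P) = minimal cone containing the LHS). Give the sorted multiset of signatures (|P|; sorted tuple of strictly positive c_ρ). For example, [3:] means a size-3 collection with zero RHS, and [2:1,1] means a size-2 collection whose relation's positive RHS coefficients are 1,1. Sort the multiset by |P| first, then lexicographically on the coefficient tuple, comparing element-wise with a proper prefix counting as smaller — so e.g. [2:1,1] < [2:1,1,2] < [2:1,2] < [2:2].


Δ(Σ) — 10 vertices, 20 min non-faces:

  {1,7}:  v_{1} + v_{7} = v_{3} — sig = [2:1]
  {2,6}:  v_{2} + v_{6} = v_{3} + v_{5} — sig = [2:1,1]
  {4,9}:  v_{4} + v_{9} = v_{6} + v_{10} — sig = [2:1,1]
  {5,8}:  v_{5} + v_{8} = v_{3} + v_{10} — sig = [2:1,1]
  {7,9}:  v_{7} + v_{9} = v_{1} + v_{5} — sig = [2:1,1]
  {2,9}:  v_{2} + v_{9} = v_{1} + v_{3} + 2·v_{5} + v_{10} — sig = [2:1,1,1,2]
  {1,2}:  v_{1} + v_{2} = 2·v_{3} + v_{5} + v_{10} — sig = [2:1,1,2]
  {7,8}:  v_{7} + v_{8} = 2·v_{3} + v_{4} + v_{10} — sig = [2:1,1,2]
  {2,4}:  v_{2} + v_{4} = 2·v_{7} + v_{10} — sig = [2:1,2]
  {3,9}:  v_{3} + v_{9} = 2·v_{1} + v_{5} — sig = [2:1,2]
  {6,8}:  v_{6} + v_{8} = 2·v_{1} + v_{4} — sig = [2:1,2]
  {8,9}:  v_{8} + v_{9} = 2·v_{1} + v_{10} — sig = [2:1,2]
  {2,8}:  v_{2} + v_{8} = 2·v_{3} + v_{7} + 2·v_{10} — sig = [2:1,2,2]
  {1,4,5}:  v_{1} + v_{4} + v_{5} = 0 — sig = [3:]
  {6,7,10}:  v_{6} + v_{7} + v_{10} = 0 — sig = [3:]
  {3,4,5}:  v_{3} + v_{4} + v_{5} = v_{7} — sig = [3:1]
  {3,6,10}:  v_{3} + v_{6} + v_{10} = v_{1} — sig = [3:1]
  {1,3,4,10}:  v_{1} + v_{3} + v_{4} + v_{10} = v_{8} — sig = [4:1]
  {1,5,6,10}:  v_{1} + v_{5} + v_{6} + v_{10} = v_{9} — sig = [4:1]
  {3,5,7,10}:  v_{3} + v_{5} + v_{7} + v_{10} = v_{2} — sig = [4:1]

Sorted signature multiset PRS(X):
{ [2:1],  [2:1,1] ×4,  [2:1,1,1,2],  [2:1,1,2] ×2,  [2:1,2] ×4,  [2:1,2,2],  [3:] ×2,  [3:1] ×2,  [4:1] ×3 }


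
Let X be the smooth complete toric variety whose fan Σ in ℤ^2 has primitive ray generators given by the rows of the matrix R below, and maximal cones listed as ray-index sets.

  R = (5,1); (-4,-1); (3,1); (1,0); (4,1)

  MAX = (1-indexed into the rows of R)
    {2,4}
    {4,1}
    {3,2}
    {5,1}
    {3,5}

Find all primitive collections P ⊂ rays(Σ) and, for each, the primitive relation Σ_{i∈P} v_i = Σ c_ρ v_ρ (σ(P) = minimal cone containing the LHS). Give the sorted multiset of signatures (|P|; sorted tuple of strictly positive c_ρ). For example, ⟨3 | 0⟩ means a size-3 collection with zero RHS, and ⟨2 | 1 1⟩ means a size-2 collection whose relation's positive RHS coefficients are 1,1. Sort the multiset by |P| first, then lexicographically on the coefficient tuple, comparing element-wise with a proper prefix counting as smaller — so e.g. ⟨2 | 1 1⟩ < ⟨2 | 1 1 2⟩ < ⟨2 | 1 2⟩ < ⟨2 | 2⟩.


Minimal non-faces — 5 found among 5 rays, 5 max cones:

  • {2,5}:  v_{2} + v_{5} = 0 — sig = ⟨2 | 0⟩
  • {1,2}:  v_{1} + v_{2} = v_{4} — sig = ⟨2 | 1⟩
  • {3,4}:  v_{3} + v_{4} = v_{5} — sig = ⟨2 | 1⟩
  • {4,5}:  v_{4} + v_{5} = v_{1} — sig = ⟨2 | 1⟩
  • {1,3}:  v_{1} + v_{3} = 2·v_{5} — sig = ⟨2 | 2⟩

so the primitive-relation signature multiset is
    |P|=2: 5 collections, coeffs (), (1), (1), (1), (2)


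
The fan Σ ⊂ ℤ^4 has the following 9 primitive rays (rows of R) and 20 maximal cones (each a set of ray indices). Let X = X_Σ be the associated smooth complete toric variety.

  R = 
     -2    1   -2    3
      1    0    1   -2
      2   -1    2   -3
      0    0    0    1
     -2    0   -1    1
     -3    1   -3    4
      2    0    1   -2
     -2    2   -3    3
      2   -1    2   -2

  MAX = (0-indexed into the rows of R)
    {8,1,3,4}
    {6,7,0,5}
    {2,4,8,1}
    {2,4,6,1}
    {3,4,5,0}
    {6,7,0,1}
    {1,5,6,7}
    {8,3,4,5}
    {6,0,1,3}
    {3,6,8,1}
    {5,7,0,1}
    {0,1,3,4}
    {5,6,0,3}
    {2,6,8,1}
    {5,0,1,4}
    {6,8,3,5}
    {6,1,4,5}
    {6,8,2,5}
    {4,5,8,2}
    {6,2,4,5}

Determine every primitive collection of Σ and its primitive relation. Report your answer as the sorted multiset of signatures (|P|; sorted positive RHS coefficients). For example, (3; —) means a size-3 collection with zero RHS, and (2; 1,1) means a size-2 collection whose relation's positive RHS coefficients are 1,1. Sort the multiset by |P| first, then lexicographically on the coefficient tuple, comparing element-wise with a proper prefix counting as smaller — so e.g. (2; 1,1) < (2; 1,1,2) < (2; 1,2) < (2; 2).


Primitive collections (14):

  • {0,2}:  v_{0} + v_{2} = 0  ⟹  sig = (2; —)
  • {0,8}:  v_{0} + v_{8} = v_{3}  ⟹  sig = (2; 1)
  • {2,3}:  v_{2} + v_{3} = v_{8}  ⟹  sig = (2; 1)
  • {7,8}:  v_{7} + v_{8} = v_{0} + v_{6}  ⟹  sig = (2; 1,1)
  • {2,7}:  v_{2} + v_{7} = v_{1} + v_{5} + v_{6}  ⟹  sig = (2; 1,1,1)
  • {3,7}:  v_{3} + v_{7} = 2·v_{0} + v_{6}  ⟹  sig = (2; 1,2)
  • {4,7}:  v_{4} + v_{7} = 2·v_{1} + 2·v_{5}  ⟹  sig = (2; 2,2)
  • {1,5,8}:  v_{1} + v_{5} + v_{8} = 0  ⟹  sig = (3; —)
  • {3,4,6}:  v_{3} + v_{4} + v_{6} = 0  ⟹  sig = (3; —)
  • {1,3,5}:  v_{1} + v_{3} + v_{5} = v_{0}  ⟹  sig = (3; 1)
  • {4,6,8}:  v_{4} + v_{6} + v_{8} = v_{2}  ⟹  sig = (3; 1)
  • {0,4,6}:  v_{0} + v_{4} + v_{6} = v_{1} + v_{5}  ⟹  sig = (3; 1,1)
  • {1,2,5}:  v_{1} + v_{2} + v_{5} = v_{4} + v_{6}  ⟹  sig = (3; 1,1)
  • {0,1,5,6}:  v_{0} + v_{1} + v_{5} + v_{6} = v_{7}  ⟹  sig = (4; 1)

so the primitive-relation signature multiset is
{ (2; —),  (2; 1) ×2,  (2; 1,1),  (2; 1,1,1),  (2; 1,2),  (2; 2,2),  (3; —) ×2,  (3; 1) ×2,  (3; 1,1) ×2,  (4; 1) }


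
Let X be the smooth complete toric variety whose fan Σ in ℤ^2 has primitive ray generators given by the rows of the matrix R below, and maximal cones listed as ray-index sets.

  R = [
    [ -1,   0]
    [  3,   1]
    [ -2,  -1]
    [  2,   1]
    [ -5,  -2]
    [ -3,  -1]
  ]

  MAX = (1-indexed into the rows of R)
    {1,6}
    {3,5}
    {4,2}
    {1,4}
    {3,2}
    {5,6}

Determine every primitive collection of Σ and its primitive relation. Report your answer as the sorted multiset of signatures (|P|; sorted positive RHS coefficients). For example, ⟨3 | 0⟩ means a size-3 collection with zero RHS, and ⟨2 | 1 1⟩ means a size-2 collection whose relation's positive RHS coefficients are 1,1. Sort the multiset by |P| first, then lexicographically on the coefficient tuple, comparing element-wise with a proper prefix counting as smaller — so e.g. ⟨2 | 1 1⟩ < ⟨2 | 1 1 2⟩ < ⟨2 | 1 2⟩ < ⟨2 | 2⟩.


|primitive collections| = 9. Relations:

  P={2,6}:  v_{2} + v_{6} = 0  ⇒ sig = ⟨2 | 0⟩
  P={3,4}:  v_{3} + v_{4} = 0  ⇒ sig = ⟨2 | 0⟩
  P={1,2}:  v_{1} + v_{2} = v_{4}  ⇒ sig = ⟨2 | 1⟩
  P={1,3}:  v_{1} + v_{3} = v_{6}  ⇒ sig = ⟨2 | 1⟩
  P={2,5}:  v_{2} + v_{5} = v_{3}  ⇒ sig = ⟨2 | 1⟩
  P={3,6}:  v_{3} + v_{6} = v_{5}  ⇒ sig = ⟨2 | 1⟩
  P={4,5}:  v_{4} + v_{5} = v_{6}  ⇒ sig = ⟨2 | 1⟩
  P={4,6}:  v_{4} + v_{6} = v_{1}  ⇒ sig = ⟨2 | 1⟩
  P={1,5}:  v_{1} + v_{5} = 2·v_{6}  ⇒ sig = ⟨2 | 2⟩

so the primitive-relation signature multiset is
{ ⟨2 | 0⟩ ×2,  ⟨2 | 1⟩ ×6,  ⟨2 | 2⟩ }


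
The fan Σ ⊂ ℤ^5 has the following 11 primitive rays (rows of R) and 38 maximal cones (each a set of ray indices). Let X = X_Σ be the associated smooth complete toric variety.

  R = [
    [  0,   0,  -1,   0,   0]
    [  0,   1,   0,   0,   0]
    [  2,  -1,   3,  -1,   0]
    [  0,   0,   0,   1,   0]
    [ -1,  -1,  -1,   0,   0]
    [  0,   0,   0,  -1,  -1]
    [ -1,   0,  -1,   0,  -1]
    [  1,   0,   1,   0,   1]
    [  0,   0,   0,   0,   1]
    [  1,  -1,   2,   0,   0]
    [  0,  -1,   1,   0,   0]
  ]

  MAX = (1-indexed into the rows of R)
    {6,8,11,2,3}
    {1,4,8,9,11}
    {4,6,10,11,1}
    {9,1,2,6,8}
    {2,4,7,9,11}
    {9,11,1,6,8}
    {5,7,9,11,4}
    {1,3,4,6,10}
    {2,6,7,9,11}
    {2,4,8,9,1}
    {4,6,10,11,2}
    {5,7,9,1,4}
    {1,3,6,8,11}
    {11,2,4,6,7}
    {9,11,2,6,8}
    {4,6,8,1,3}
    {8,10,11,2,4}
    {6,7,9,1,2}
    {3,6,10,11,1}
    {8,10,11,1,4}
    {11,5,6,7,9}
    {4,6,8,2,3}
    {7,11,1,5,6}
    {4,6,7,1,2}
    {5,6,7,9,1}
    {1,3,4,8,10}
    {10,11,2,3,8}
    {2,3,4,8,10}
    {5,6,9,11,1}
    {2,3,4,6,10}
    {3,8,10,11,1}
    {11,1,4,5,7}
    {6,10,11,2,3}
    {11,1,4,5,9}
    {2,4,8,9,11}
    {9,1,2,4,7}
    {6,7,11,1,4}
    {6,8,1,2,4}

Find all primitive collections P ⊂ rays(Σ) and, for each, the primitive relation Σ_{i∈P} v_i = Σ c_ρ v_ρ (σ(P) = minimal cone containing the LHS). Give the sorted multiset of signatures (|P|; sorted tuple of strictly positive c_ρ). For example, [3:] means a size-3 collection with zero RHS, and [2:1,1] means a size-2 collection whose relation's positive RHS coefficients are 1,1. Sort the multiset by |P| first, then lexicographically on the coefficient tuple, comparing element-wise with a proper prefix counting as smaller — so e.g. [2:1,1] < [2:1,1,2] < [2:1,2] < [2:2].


|primitive collections| = 18. Relations:

  P = {7,8}:  v_{7} + v_{8} = 0  ⟹  sig = [2:]
  P = {2,5}:  v_{2} + v_{5} = v_{7} + v_{9}  ⟹  sig = [2:1,1]
  P = {3,7}:  v_{3} + v_{7} = v_{6} + v_{10}  ⟹  sig = [2:1,1]
  P = {9,10}:  v_{9} + v_{10} = v_{8} + v_{11}  ⟹  sig = [2:1,1]
  P = {5,8}:  v_{5} + v_{8} = v_{1} + v_{9} + v_{11}  ⟹  sig = [2:1,1,1]
  P = {7,10}:  v_{7} + v_{10} = v_{4} + v_{6} + v_{11}  ⟹  sig = [2:1,1,1]
  P = {3,5}:  v_{3} + v_{5} = v_{1} + v_{6} + v_{8} + 2·v_{11}  ⟹  sig = [2:1,1,1,2]
  P = {3,9}:  v_{3} + v_{9} = v_{6} + 2·v_{8} + v_{11}  ⟹  sig = [2:1,1,2]
  P = {5,10}:  v_{5} + v_{10} = v_{1} + 2·v_{11}  ⟹  sig = [2:1,2]
  P = {1,2,11}:  v_{1} + v_{2} + v_{11} = 0  ⟹  sig = [3:]
  P = {4,6,9}:  v_{4} + v_{6} + v_{9} = 0  ⟹  sig = [3:]
  P = {6,8,10}:  v_{6} + v_{8} + v_{10} = v_{3}  ⟹  sig = [3:1]
  P = {1,2,10}:  v_{1} + v_{2} + v_{10} = v_{4} + v_{6} + v_{8}  ⟹  sig = [3:1,1,1]
  P = {4,5,6}:  v_{4} + v_{5} + v_{6} = v_{1} + v_{7} + v_{11}  ⟹  sig = [3:1,1,1]
  P = {1,2,3}:  v_{1} + v_{2} + v_{3} = v_{4} + 2·v_{6} + 2·v_{8}  ⟹  sig = [3:1,2,2]
  P = {3,4,11}:  v_{3} + v_{4} + v_{11} = 2·v_{10}  ⟹  sig = [3:2]
  P = {1,7,9,11}:  v_{1} + v_{7} + v_{9} + v_{11} = v_{5}  ⟹  sig = [4:1]
  P = {4,6,8,11}:  v_{4} + v_{6} + v_{8} + v_{11} = v_{10}  ⟹  sig = [4:1]

Sorted signature multiset PRS(X):
    [2:]
    [2:1,1]
    [2:1,1]
    [2:1,1]
    [2:1,1,1]
    [2:1,1,1]
    [2:1,1,1,2]
    [2:1,1,2]
    [2:1,2]
    [3:]
    [3:]
    [3:1]
    [3:1,1,1]
    [3:1,1,1]
    [3:1,2,2]
    [3:2]
    [4:1]
    [4:1]


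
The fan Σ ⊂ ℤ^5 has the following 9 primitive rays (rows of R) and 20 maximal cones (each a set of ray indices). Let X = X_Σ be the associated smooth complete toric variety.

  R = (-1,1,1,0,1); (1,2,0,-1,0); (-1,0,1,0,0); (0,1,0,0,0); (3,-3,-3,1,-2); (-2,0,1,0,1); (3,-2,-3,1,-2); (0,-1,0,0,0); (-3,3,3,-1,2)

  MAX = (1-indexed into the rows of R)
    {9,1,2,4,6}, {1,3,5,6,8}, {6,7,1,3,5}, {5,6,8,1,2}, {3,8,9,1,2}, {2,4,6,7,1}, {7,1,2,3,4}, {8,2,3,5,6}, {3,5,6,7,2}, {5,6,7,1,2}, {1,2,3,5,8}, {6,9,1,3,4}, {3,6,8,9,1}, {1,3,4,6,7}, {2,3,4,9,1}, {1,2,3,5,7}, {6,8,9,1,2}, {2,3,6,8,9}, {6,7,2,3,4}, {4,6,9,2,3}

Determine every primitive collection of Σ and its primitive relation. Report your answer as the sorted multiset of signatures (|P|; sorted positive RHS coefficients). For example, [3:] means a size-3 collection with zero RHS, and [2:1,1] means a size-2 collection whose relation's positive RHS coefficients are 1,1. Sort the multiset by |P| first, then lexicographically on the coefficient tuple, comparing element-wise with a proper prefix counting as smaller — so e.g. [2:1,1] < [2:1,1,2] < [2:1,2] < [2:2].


6 collections generate NE(X_Σ); each relation:

  {4,8}:  v_{4} + v_{8} = 0  →  sig = [2:]
  {5,9}:  v_{5} + v_{9} = 0  →  sig = [2:]
  {4,5}:  v_{4} + v_{5} = v_{7}  →  sig = [2:1]
  {7,8}:  v_{7} + v_{8} = v_{5}  →  sig = [2:1]
  {7,9}:  v_{7} + v_{9} = v_{4}  →  sig = [2:1]
  {1,2,3,6}:  v_{1} + v_{2} + v_{3} + v_{6} = v_{9}  →  sig = [4:1]

Sorted signature multiset PRS(X):
    |P|=2: 5 collections, coeffs (), (), (1), (1), (1)
    |P|=4: 1 collection, coeffs (1)


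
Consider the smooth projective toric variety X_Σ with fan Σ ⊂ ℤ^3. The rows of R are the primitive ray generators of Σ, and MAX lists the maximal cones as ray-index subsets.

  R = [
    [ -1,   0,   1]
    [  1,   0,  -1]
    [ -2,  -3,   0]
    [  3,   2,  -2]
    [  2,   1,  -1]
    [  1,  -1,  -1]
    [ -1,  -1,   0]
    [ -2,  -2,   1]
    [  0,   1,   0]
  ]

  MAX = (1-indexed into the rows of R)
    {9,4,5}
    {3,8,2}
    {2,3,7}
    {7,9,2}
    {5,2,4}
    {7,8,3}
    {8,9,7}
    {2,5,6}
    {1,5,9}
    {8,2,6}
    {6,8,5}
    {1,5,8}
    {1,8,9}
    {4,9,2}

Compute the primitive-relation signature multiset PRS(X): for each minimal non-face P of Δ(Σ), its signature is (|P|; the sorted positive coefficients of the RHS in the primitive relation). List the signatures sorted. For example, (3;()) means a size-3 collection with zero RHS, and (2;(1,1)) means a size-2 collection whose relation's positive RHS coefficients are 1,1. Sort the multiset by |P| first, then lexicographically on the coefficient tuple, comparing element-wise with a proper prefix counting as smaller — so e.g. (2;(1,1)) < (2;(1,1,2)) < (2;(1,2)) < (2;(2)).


|primitive collections| = 20. Relations:

  P = {1,2}:  v_{1} + v_{2} = 0  ⟹  sig = (2;())
  P = {4,8}:  v_{4} + v_{8} = v_{2}  ⟹  sig = (2;(1))
  P = {5,7}:  v_{5} + v_{7} = v_{2}  ⟹  sig = (2;(1))
  P = {6,9}:  v_{6} + v_{9} = v_{2}  ⟹  sig = (2;(1))
  P = {1,3}:  v_{1} + v_{3} = v_{7} + v_{8}  ⟹  sig = (2;(1,1))
  P = {1,4}:  v_{1} + v_{4} = v_{5} + v_{9}  ⟹  sig = (2;(1,1))
  P = {1,6}:  v_{1} + v_{6} = v_{5} + v_{8}  ⟹  sig = (2;(1,1))
  P = {1,7}:  v_{1} + v_{7} = v_{8} + v_{9}  ⟹  sig = (2;(1,1))
  P = {3,4}:  v_{3} + v_{4} = 2·v_{2} + v_{7}  ⟹  sig = (2;(1,2))
  P = {3,5}:  v_{3} + v_{5} = 2·v_{2} + v_{8}  ⟹  sig = (2;(1,2))
  P = {4,6}:  v_{4} + v_{6} = 2·v_{2} + v_{5}  ⟹  sig = (2;(1,2))
  P = {4,7}:  v_{4} + v_{7} = 2·v_{2} + v_{9}  ⟹  sig = (2;(1,2))
  P = {6,7}:  v_{6} + v_{7} = 2·v_{2} + v_{8}  ⟹  sig = (2;(1,2))
  P = {3,9}:  v_{3} + v_{9} = 2·v_{7}  ⟹  sig = (2;(2))
  P = {3,6}:  v_{3} + v_{6} = 3·v_{2} + 2·v_{8}  ⟹  sig = (2;(2,3))
  P = {5,8,9}:  v_{5} + v_{8} + v_{9} = 0  ⟹  sig = (3;())
  P = {2,5,8}:  v_{2} + v_{5} + v_{8} = v_{6}  ⟹  sig = (3;(1))
  P = {2,5,9}:  v_{2} + v_{5} + v_{9} = v_{4}  ⟹  sig = (3;(1))
  P = {2,7,8}:  v_{2} + v_{7} + v_{8} = v_{3}  ⟹  sig = (3;(1))
  P = {2,8,9}:  v_{2} + v_{8} + v_{9} = v_{7}  ⟹  sig = (3;(1))

Hence PRS(X_Σ) =
    (2;())
    (2;(1))
    (2;(1))
    (2;(1))
    (2;(1,1))
    (2;(1,1))
    (2;(1,1))
    (2;(1,1))
    (2;(1,2))
    (2;(1,2))
    (2;(1,2))
    (2;(1,2))
    (2;(1,2))
    (2;(2))
    (2;(2,3))
    (3;())
    (3;(1))
    (3;(1))
    (3;(1))
    (3;(1))
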